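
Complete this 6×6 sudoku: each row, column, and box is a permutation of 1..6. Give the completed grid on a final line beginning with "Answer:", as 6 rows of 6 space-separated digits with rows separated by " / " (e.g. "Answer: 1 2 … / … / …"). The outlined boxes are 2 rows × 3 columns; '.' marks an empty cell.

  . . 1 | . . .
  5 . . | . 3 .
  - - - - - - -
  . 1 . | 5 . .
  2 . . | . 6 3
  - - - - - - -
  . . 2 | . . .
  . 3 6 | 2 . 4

Step 1. [r2c3∈{4}] only 4 remains possible at r2c3 ⇒ r2c3=4.
Step 2. [r6c5∈{1,5}] in row 6, 5 fits only at r6c5 ⇒ r6c5=5.
Step 3. [r3c1∈{3,4,6}] across row 3, 6 lands solely at r3c1, so r3c1=6.
Step 4. [r5c5∈{1}] r5c5 has the single candidate 1 ⇒ r5c5=1.
Step 5. [r3c5∈{2,4}] across row 3, 4 lands solely at r3c5 ⇒ r3c5=4.
Step 6. [r5c6∈{6}] only 6 remains possible at r5c6, so r5c6=6.
Step 7. [r1c5∈{2}] r1c5 has the single candidate 2 ⇒ r1c5=2.
Step 8. [r1c2∈{6}] only 6 remains possible at r1c2, so r1c2=6.
Step 9. [r4c2∈{4,5}] r4c2 is the only open cell in row 4 admitting 4. So r4c2=4.
Step 10. [r2c4∈{1,6}] in row 2, 6 fits only at r2c4, so r2c4=6.
Step 11. [r5c4∈{3}] r5c4 has the single candidate 3, so r5c4=3.
Step 12. [r3c6∈{2}] r3c6 has the single candidate 2 ⇒ r3c6=2.
Step 13. [r1c4∈{4}] r1c4's peers cover all but 4. So r1c4=4.
Step 14. [r4c4∈{1}] r4c4's peers cover all but 1, so r4c4=1.
Step 15. [r2c2∈{2}] r2c2's peers cover all but 2 ⇒ r2c2=2.
Step 16. [r5c1∈{4}] only 4 remains possible at r5c1. So r5c1=4.
Step 17. [r4c3∈{5}] only 5 remains possible at r4c3. So r4c3=5.
Step 18. [r5c2∈{5}] nothing but 5 survives at r5c2 ⇒ r5c2=5.
Step 19. [r3c3∈{3}] only 3 remains possible at r3c3. So r3c3=3.
Step 20. [r2c6∈{1}] r2c6's peers cover all but 1 ⇒ r2c6=1.
Step 21. [r1c1∈{3}] nothing but 3 survives at r1c1. So r1c1=3.
Step 22. [r1c6∈{5}] r1c6's peers cover all but 5, so r1c6=5.
Step 23. [r6c1∈{1}] r6c1's peers cover all but 1. So r6c1=1.

Answer: 3 6 1 4 2 5 / 5 2 4 6 3 1 / 6 1 3 5 4 2 / 2 4 5 1 6 3 / 4 5 2 3 1 6 / 1 3 6 2 5 4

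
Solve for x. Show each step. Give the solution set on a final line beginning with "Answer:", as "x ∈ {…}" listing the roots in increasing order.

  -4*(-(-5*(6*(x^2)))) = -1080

Step 1. [-4*(-(-5*(6*(x^2)))) = -1080] leading coefficient -4: divide by -4 ⇒ div: -(-5*(6*(x^2))) = 270.
Step 2. [-(-5*(6*(x^2))) = 270] LHS negated; negate both sides, so neg: -5*(6*(x^2)) = -270.
Step 3. [-5*(6*(x^2)) = -270] leading coefficient -5: divide by -5 ⇒ div: 6*(x^2) = 54.
Step 4. [6*(x^2) = 54] 6·(inner) — divide through by 6 ⇒ div: x^2 = 9.
Step 5. [x^2 = 9] LHS squared, RHS 9 ≥ 0: apply √ (±), so sqrt: x = 3 or -3.

Answer: x ∈ {-3, 3}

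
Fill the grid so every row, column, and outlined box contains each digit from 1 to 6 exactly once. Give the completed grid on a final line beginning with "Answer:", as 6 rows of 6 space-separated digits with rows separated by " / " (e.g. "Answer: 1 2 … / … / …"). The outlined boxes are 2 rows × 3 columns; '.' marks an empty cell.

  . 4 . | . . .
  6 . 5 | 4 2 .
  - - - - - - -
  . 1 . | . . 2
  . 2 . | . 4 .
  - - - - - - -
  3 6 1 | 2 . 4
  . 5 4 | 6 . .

Step 1. [r2c6∈{1,3}] 1 has one home in row 2: r2c6 ⇒ r2c6=1.
Step 2. [r6c6∈{3}] nothing but 3 survives at r6c6 ⇒ r6c6=3.
Step 3. [r4c1∈{5}] r4c1's peers cover all but 5, so r4c1=5.
Step 4. [r1c6∈{5,6}] col 6 places 5 nowhere but r1c6, so r1c6=5.
Step 5. [r1c4∈{3}] r1c4 has the single candidate 3 ⇒ r1c4=3.
Step 6. [r3c5∈{3,5,6}] across col 5, 3 lands solely at r3c5, so r3c5=3.
Step 7. [r1c1∈{1,2}] row 1 places 1 nowhere but r1c1 ⇒ r1c1=1.
Step 8. [r3c3∈{6}] r3c3 is down to just 6 ⇒ r3c3=6.
Step 9. [r2c2∈{3}] nothing but 3 survives at r2c2 ⇒ r2c2=3.
Step 10. [r4c4∈{1}] only 1 remains possible at r4c4. So r4c4=1.
Step 11. [r4c6∈{6}] only 6 remains possible at r4c6, so r4c6=6.
Step 12. [r5c5∈{5}] r5c5 has the single candidate 5 ⇒ r5c5=5.
Step 13. [r1c5∈{6}] r1c5 is down to just 6. So r1c5=6.
Step 14. [r4c3∈{3}] only 3 remains possible at r4c3, so r4c3=3.
Step 15. [r6c1∈{2}] only 2 remains possible at r6c1. So r6c1=2.
Step 16. [r6c5∈{1}] nothing but 1 survives at r6c5, so r6c5=1.
Step 17. [r3c4∈{5}] only 5 remains possible at r3c4 ⇒ r3c4=5.
Step 18. [r1c3∈{2}] r1c3 has the single candidate 2, so r1c3=2.
Step 19. [r3c1∈{4}] r3c1 has the single candidate 4 ⇒ r3c1=4.

Answer: 1 4 2 3 6 5 / 6 3 5 4 2 1 / 4 1 6 5 3 2 / 5 2 3 1 4 6 / 3 6 1 2 5 4 / 2 5 4 6 1 3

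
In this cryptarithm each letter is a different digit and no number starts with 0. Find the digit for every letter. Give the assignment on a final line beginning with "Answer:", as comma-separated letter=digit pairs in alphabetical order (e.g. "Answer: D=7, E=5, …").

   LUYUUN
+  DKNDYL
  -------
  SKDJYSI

Step 1. [col 1: N + L ≡ I (mod 10)] I=7 is one option consistent with column 1 (N + L ≡ I (mod 10), carry-in 0) — take it, so I=7.
Step 2. [S] the sum has 7 digits but both addends have 6; that extra leading digit S is the final carry, namely 1 ⇒ S=1.
Step 3. [col 1: N + L ≡ I (mod 10)] N=3 is one option consistent with column 1 (N + L ≡ I (mod 10), carry-in 0) — take it, so N=3.
Step 4. [col 1: N + L ≡ I (mod 10)] column 1: given N=3, I=7, carry-in 0, and digits 1,3,7 already taken and all letters distinct, N+L≡I (mod 10) forces L=4, so L=4.
Step 5. [col 2: U + Y ≡ S (mod 10)] Y=5 is one option consistent with column 2 (U + Y ≡ S (mod 10), carry-in 0) — take it ⇒ Y=5.
Step 6. [col 2: U + Y ≡ S (mod 10)] in column 2 we have U+Y≡S with carry-in 0; given Y=5, S=1 and digits 1,3,4,5,7 already taken and all letters distinct, that pins U to 6, so U=6.
Step 7. [col 3: U + D ≡ Y (mod 10)] column 3: given U=6, Y=5, carry-in 1, and digits 1,3,4,5,6,7 already taken and all letters distinct, U+D≡Y (mod 10) forces D=8, so D=8.
Step 8. [col 4: Y + N ≡ J (mod 10)] in column 4 we have Y+N≡J with carry-in 1; given Y=5, N=3 and digits 1,3,4,5,6,7,8 already taken and all letters distinct, that pins J to 9. So J=9.
Step 9. [col 5: U + K ≡ D (mod 10)] column 5: given U=6, D=8, carry-in 0, and digits 1,3,4,5,6,7,8,9 already taken and all letters distinct, U+K≡D (mod 10) forces K=2 ⇒ K=2.

Answer: D=8, I=7, J=9, K=2, L=4, N=3, S=1, U=6, Y=5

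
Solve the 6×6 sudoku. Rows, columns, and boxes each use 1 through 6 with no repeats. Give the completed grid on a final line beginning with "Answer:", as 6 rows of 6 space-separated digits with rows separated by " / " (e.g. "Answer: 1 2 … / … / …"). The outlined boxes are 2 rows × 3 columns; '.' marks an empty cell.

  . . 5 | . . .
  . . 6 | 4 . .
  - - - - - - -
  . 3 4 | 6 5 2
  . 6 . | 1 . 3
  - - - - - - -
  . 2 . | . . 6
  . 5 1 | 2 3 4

Step 1. [r1c6∈{1}] only 1 remains possible at r1c6 ⇒ r1c6=1.
Step 2. [r2c1∈{1,2,3}] across row 2, 3 lands solely at r2c1 ⇒ r2c1=3.
Step 3. [r1c1∈{2,4}] 2 has one home in box 1: r1c1, so r1c1=2.
Step 4. [r4c5∈{4}] only 4 remains possible at r4c5, so r4c5=4.
Step 5. [r5c1∈{4}] nothing but 4 survives at r5c1. So r5c1=4.
Step 6. [r3c1∈{1}] only 1 remains possible at r3c1. So r3c1=1.
Step 7. [r5c5∈{1}] only 1 remains possible at r5c5. So r5c5=1.
Step 8. [r1c4∈{3}] r1c4 is down to just 3 ⇒ r1c4=3.
Step 9. [r2c2∈{1}] only 1 remains possible at r2c2 ⇒ r2c2=1.
Step 10. [r4c3∈{2}] r4c3 is down to just 2. So r4c3=2.
Step 11. [r2c6∈{5}] nothing but 5 survives at r2c6. So r2c6=5.
Step 12. [r2c5∈{2}] r2c5's peers cover all but 2, so r2c5=2.
Step 13. [r1c2∈{4}] r1c2 is down to just 4 ⇒ r1c2=4.
Step 14. [r5c3∈{3}] nothing but 3 survives at r5c3. So r5c3=3.
Step 15. [r6c1∈{6}] nothing but 6 survives at r6c1, so r6c1=6.
Step 16. [r5c4∈{5}] r5c4's peers cover all but 5, so r5c4=5.
Step 17. [r4c1∈{5}] r4c1 has the single candidate 5. So r4c1=5.
Step 18. [r1c5∈{6}] nothing but 6 survives at r1c5, so r1c5=6.

Answer: 2 4 5 3 6 1 / 3 1 6 4 2 5 / 1 3 4 6 5 2 / 5 6 2 1 4 3 / 4 2 3 5 1 6 / 6 5 1 2 3 4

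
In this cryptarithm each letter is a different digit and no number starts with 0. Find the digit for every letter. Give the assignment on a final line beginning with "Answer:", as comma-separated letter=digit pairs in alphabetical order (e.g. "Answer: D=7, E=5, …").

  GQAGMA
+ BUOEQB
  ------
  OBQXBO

Step 1. [col 1: A + B ≡ O (mod 10)] several values work for A in column 1 (A + B ≡ O (mod 10), carry-in 0); try A=5, so A=5.
Step 2. [col 1: A + B ≡ O (mod 10)] no forcing yet in column 1 (carry-in 0); O=7 is free and consistent — try it ⇒ O=7.
Step 3. [col 1: A + B ≡ O (mod 10)] in column 1 we have A+B≡O with carry-in 0; given A=5, O=7 and digits 5,7 already taken and all letters distinct, that pins B to 2. So B=2.
Step 4. [col 2: M + Q ≡ B (mod 10)] several values work for Q in column 2 (M + Q ≡ B (mod 10), carry-in 0); try Q=3. So Q=3.
Step 5. [col 2: M + Q ≡ B (mod 10)] in column 2 we have M+Q≡B with carry-in 0; given Q=3, B=2 and digits 2,3,5,7 already taken and all letters distinct, that pins M to 9 ⇒ M=9.
Step 6. [col 3: G + E ≡ X (mod 10)] E=6 is one option consistent with column 3 (G + E ≡ X (mod 10), carry-in 1) — take it. So E=6.
Step 7. [col 3: G + E ≡ X (mod 10)] column 3 (G + E ≡ X (mod 10), carry-in 1) doesn't pin X yet; pick X=1 and continue ⇒ X=1.
Step 8. [col 3: G + E ≡ X (mod 10)] in column 3 we have G+E≡X with carry-in 1; given E=6, X=1 and digits 1,2,3,5,6,7,9 already taken and all letters distinct, that pins G to 4. So G=4.
Step 9. [col 5: Q + U ≡ B (mod 10)] column 5: given Q=3, B=2, carry-in 1, and digits 1,2,3,4,5,6,7,9 already taken and all letters distinct, Q+U≡B (mod 10) forces U=8 ⇒ U=8.

Answer: A=5, B=2, E=6, G=4, M=9, O=7, Q=3, U=8, X=1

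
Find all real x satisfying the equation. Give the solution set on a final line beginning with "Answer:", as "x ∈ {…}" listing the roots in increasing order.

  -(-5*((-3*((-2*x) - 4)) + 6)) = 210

Step 1. [-(-5*((-3*((-2*x) - 4)) + 6)) = 210] LHS negated; negate both sides, so neg: -5*((-3*((-2*x) - 4)) + 6) = -210.
Step 2. [-5*((-3*((-2*x) - 4)) + 6) = -210] leading coefficient -5: divide by -5 ⇒ div: (-3*((-2*x) - 4)) + 6 = 42.
Step 3. [(-3*((-2*x) - 4)) + 6 = 42] peel the +6: subtract 6 from each side ⇒ sub: -3*((-2*x) - 4) = 36.
Step 4. [-3*((-2*x) - 4) = 36] -3·(inner) — divide through by -3, so div: (-2*x) - 4 = -12.
Step 5. [(-2*x) - 4 = -12] -2 divides every term; factor it out ⇒ factor: x + 2 = 6.
Step 6. [x + 2 = 6] 2 comes off first (subtract 2) ⇒ sub: x = 4.

Answer: x ∈ {4}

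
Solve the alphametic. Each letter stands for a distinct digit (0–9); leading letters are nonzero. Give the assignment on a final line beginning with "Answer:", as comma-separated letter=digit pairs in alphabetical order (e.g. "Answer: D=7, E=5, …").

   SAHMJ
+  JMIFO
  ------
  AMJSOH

Step 1. [col 1: J + O ≡ H (mod 10)] several values work for O in column 1 (J + O ≡ H (mod 10), carry-in 0); try O=2, so O=2.
Step 2. [A] adding two 5-digit numbers gives at most 5+1 digits, and here it does — A is that final carry and must be 1. So A=1.
Step 3. [col 1: J + O ≡ H (mod 10)] several values work for J in column 1 (J + O ≡ H (mod 10), carry-in 0); try J=6. So J=6.
Step 4. [col 1: J + O ≡ H (mod 10)] column 1: given J=6, O=2, carry-in 0, and digits 1,2,6 already taken and all letters distinct, J+O≡H (mod 10) forces H=8, so H=8.
Step 5. [col 2: M + F ≡ O (mod 10)] column 2 (M + F ≡ O (mod 10), carry-in 0) doesn't pin F yet; pick F=7 and continue ⇒ F=7.
Step 6. [col 2: M + F ≡ O (mod 10)] from column 2 (F=7, O=2, carry-in 0, digits 1,2,6,7,8 already taken and all letters distinct): M must equal 5 ⇒ M=5.
Step 7. [col 3: H + I ≡ S (mod 10)] S=9 is one option consistent with column 3 (H + I ≡ S (mod 10), carry-in 1) — take it. So S=9.
Step 8. [col 3: H + I ≡ S (mod 10)] from column 3 (H=8, S=9, carry-in 1, digits 1,2,5,6,7,8,9 already taken and all letters distinct): I must equal 0. So I=0.

Answer: A=1, F=7, H=8, I=0, J=6, M=5, O=2, S=9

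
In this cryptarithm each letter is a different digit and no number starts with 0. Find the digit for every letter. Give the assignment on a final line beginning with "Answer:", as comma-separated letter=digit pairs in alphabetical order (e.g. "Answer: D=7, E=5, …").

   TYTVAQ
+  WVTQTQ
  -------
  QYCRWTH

Step 1. [col 1: Q + Q ≡ H (mod 10)] column 1 (Q + Q ≡ H (mod 10), carry-in 0) doesn't pin H yet; pick H=2 and continue. So H=2.
Step 2. [col 1: Q + Q ≡ H (mod 10)] Q=1 is one option consistent with column 1 (Q + Q ≡ H (mod 10), carry-in 0) — take it. So Q=1.
Step 3. [col 2: A + T ≡ T (mod 10)] from column 2 (nothing yet, carry-in 0, digits 1,2 already taken and all letters distinct): A must equal 0. So A=0.
Step 4. [col 2: A + T ≡ T (mod 10)] several values work for T in column 2 (A + T ≡ T (mod 10), carry-in 0); try T=7 ⇒ T=7.
Step 5. [col 3: V + Q ≡ W (mod 10)] column 3 (V + Q ≡ W (mod 10), carry-in 0) doesn't pin V yet; pick V=5 and continue ⇒ V=5.
Step 6. [col 3: V + Q ≡ W (mod 10)] in column 3 we have V+Q≡W with carry-in 0; given V=5, Q=1 and digits 0,1,2,5,7 already taken and all letters distinct, that pins W to 6 ⇒ W=6.
Step 7. [col 4: T + T ≡ R (mod 10)] column 4: given T=7, carry-in 0, and digits 0,1,2,5,6,7 already taken and all letters distinct, T+T≡R (mod 10) forces R=4. So R=4.
Step 8. [col 5: Y + V ≡ C (mod 10)] column 5 reads Y+V+carry(1)=C with V=5; with digits 0,1,2,4,5,6,7 already taken and all letters distinct, the only value for C is 9 ⇒ C=9.
Step 9. [col 5: Y + V ≡ C (mod 10)] column 5: given V=5, C=9, carry-in 1, and digits 0,1,2,4,5,6,7,9 already taken and all letters distinct, Y+V≡C (mod 10) forces Y=3 ⇒ Y=3.

Answer: A=0, C=9, H=2, Q=1, R=4, T=7, V=5, W=6, Y=3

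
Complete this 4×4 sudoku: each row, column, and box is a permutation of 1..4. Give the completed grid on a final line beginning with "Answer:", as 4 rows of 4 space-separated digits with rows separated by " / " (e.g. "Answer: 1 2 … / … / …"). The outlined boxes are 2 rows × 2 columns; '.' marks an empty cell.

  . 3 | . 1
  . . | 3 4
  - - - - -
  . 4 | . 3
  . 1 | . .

Step 1. [r3c1∈{2}] nothing but 2 survives at r3c1 ⇒ r3c1=2.
Step 2. [r4c4∈{2}] nothing but 2 survives at r4c4 ⇒ r4c4=2.
Step 3. [r2c2∈{2}] only 2 remains possible at r2c2, so r2c2=2.
Step 4. [r4c1∈{3}] r4c1 is down to just 3, so r4c1=3.
Step 5. [r1c1∈{4}] r1c1 is down to just 4. So r1c1=4.
Step 6. [r2c1∈{1}] r2c1's peers cover all but 1. So r2c1=1.
Step 7. [r3c3∈{1}] r3c3's peers cover all but 1, so r3c3=1.
Step 8. [r1c3∈{2}] r1c3 is down to just 2. So r1c3=2.
Step 9. [r4c3∈{4}] r4c3's peers cover all but 4, so r4c3=4.

Answer: 4 3 2 1 / 1 2 3 4 / 2 4 1 3 / 3 1 4 2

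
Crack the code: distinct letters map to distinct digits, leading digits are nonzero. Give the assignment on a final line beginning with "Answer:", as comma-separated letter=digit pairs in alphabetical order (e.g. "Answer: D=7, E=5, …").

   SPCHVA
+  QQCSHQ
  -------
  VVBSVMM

Step 1. [col 1: A + Q ≡ M (mod 10)] A=2 is one option consistent with column 1 (A + Q ≡ M (mod 10), carry-in 0) — take it ⇒ A=2.
Step 2. [col 1: A + Q ≡ M (mod 10)] column 1 (A + Q ≡ M (mod 10), carry-in 0) doesn't pin M yet; pick M=5 and continue. So M=5.
Step 3. [V] V is the leading digit of a 7-digit sum of two 6-digit numbers; the final carry is exactly 1. So V=1.
Step 4. [col 1: A + Q ≡ M (mod 10)] in column 1 we have A+Q≡M with carry-in 0; given A=2, M=5 and digits 1,2,5 already taken and all letters distinct, that pins Q to 3 ⇒ Q=3.
Step 5. [col 2: V + H ≡ M (mod 10)] from column 2 (V=1, M=5, carry-in 0, digits 1,2,3,5 already taken and all letters distinct): H must equal 4. So H=4.
Step 6. [col 3: H + S ≡ V (mod 10)] column 3 reads H+S+carry(0)=V with H=4, V=1; with digits 1,2,3,4,5 already taken and all letters distinct, the only value for S is 7, so S=7.
Step 7. [col 4: C + C ≡ S (mod 10)] column 4: given S=7, carry-in 1, and digits 1,2,3,4,5,7 already taken and all letters distinct, C+C≡S (mod 10) forces C=8 ⇒ C=8.
Step 8. [col 5: P + Q ≡ B (mod 10)] from column 5 (Q=3, carry-in 1, digits 1,2,3,4,5,7,8 already taken and all letters distinct): P must equal 6, so P=6.
Step 9. [col 5: P + Q ≡ B (mod 10)] column 5 reads P+Q+carry(1)=B with P=6, Q=3; with digits 1,2,3,4,5,6,7,8 already taken and all letters distinct, the only value for B is 0 ⇒ B=0.

Answer: A=2, B=0, C=8, H=4, M=5, P=6, Q=3, S=7, V=1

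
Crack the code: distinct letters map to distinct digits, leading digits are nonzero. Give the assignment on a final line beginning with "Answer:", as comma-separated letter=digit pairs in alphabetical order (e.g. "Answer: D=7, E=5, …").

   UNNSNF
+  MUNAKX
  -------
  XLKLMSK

Step 1. [col 1: F + X ≡ K (mod 10)] X=1 is one option consistent with column 1 (F + X ≡ K (mod 10), carry-in 0) — take it. So X=1.
Step 2. [col 1: F + X ≡ K (mod 10)] column 1 (F + X ≡ K (mod 10), carry-in 0) doesn't pin K yet; pick K=9 and continue ⇒ K=9.
Step 3. [col 1: F + X ≡ K (mod 10)] in column 1 we have F+X≡K with carry-in 0; given X=1, K=9 and digits 1,9 already taken and all letters distinct, that pins F to 8. So F=8.
Step 4. [col 2: N + K ≡ S (mod 10)] no forcing yet in column 2 (carry-in 0); N=5 is free and consistent — try it, so N=5.
Step 5. [col 2: N + K ≡ S (mod 10)] from column 2 (N=5, K=9, carry-in 0, digits 1,5,8,9 already taken and all letters distinct): S must equal 4. So S=4.
Step 6. [col 3: S + A ≡ M (mod 10)] several values work for A in column 3 (S + A ≡ M (mod 10), carry-in 1); try A=2 ⇒ A=2.
Step 7. [col 3: S + A ≡ M (mod 10)] in column 3 we have S+A≡M with carry-in 1; given S=4, A=2 and digits 1,2,4,5,8,9 already taken and all letters distinct, that pins M to 7 ⇒ M=7.
Step 8. [col 4: N + N ≡ L (mod 10)] in column 4 we have N+N≡L with carry-in 0; given N=5 and digits 1,2,4,5,7,8,9 already taken and all letters distinct, that pins L to 0, so L=0.
Step 9. [col 5: N + U ≡ K (mod 10)] column 5: given N=5, K=9, carry-in 1, and digits 0,1,2,4,5,7,8,9 already taken and all letters distinct, N+U≡K (mod 10) forces U=3. So U=3.

Answer: A=2, F=8, K=9, L=0, M=7, N=5, S=4, U=3, X=1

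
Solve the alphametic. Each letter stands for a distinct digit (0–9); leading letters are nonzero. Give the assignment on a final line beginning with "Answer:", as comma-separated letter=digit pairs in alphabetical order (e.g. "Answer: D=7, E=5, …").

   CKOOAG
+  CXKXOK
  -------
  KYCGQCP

Step 1. [col 1: G + K ≡ P (mod 10)] column 1 (G + K ≡ P (mod 10), carry-in 0) doesn't pin G yet; pick G=9 and continue ⇒ G=9.
Step 2. [col 1: G + K ≡ P (mod 10)] column 1 (G + K ≡ P (mod 10), carry-in 0) doesn't pin P yet; pick P=0 and continue. So P=0.
Step 3. [col 1: G + K ≡ P (mod 10)] column 1 reads G+K+carry(0)=P with G=9, P=0; with digits 0,9 already taken and all letters distinct, the only value for K is 1. So K=1.
Step 4. [col 2: A + O ≡ C (mod 10)] O=7 is one option consistent with column 2 (A + O ≡ C (mod 10), carry-in 1) — take it ⇒ O=7.
Step 5. [col 2: A + O ≡ C (mod 10)] no forcing yet in column 2 (carry-in 1); A=8 is free and consistent — try it, so A=8.
Step 6. [col 2: A + O ≡ C (mod 10)] from column 2 (A=8, O=7, carry-in 1, digits 0,1,7,8,9 already taken and all letters distinct): C must equal 6. So C=6.
Step 7. [col 3: O + X ≡ Q (mod 10)] column 3 (O + X ≡ Q (mod 10), carry-in 1) doesn't pin Q yet; pick Q=3 and continue, so Q=3.
Step 8. [col 3: O + X ≡ Q (mod 10)] in column 3 we have O+X≡Q with carry-in 1; given O=7, Q=3 and digits 0,1,3,6,7,8,9 already taken and all letters distinct, that pins X to 5, so X=5.
Step 9. [col 6: C + C ≡ Y (mod 10)] column 6: given C=6, carry-in 0, and digits 0,1,3,5,6,7,8,9 already taken and all letters distinct, C+C≡Y (mod 10) forces Y=2. So Y=2.

Answer: A=8, C=6, G=9, K=1, O=7, P=0, Q=3, X=5, Y=2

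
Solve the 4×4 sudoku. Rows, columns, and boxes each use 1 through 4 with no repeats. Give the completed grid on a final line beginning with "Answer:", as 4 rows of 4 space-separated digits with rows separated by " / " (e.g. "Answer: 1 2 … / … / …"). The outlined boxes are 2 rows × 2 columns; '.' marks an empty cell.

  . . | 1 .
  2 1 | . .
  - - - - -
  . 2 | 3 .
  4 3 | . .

Step 1. [r1c4∈{2,3,4}] in row 1, 2 fits only at r1c4, so r1c4=2.
Step 2. [r3c4∈{1,4}] in row 3, 4 fits only at r3c4. So r3c4=4.
Step 3. [r2c3∈{4}] r2c3's peers cover all but 4 ⇒ r2c3=4.
Step 4. [r1c1∈{3}] r1c1 is down to just 3 ⇒ r1c1=3.
Step 5. [r2c4∈{3}] r2c4 is down to just 3, so r2c4=3.
Step 6. [r4c3∈{2}] only 2 remains possible at r4c3. So r4c3=2.
Step 7. [r1c2∈{4}] nothing but 4 survives at r1c2 ⇒ r1c2=4.
Step 8. [r4c4∈{1}] r4c4 is down to just 1 ⇒ r4c4=1.
Step 9. [r3c1∈{1}] r3c1 is down to just 1, so r3c1=1.

Answer: 3 4 1 2 / 2 1 4 3 / 1 2 3 4 / 4 3 2 1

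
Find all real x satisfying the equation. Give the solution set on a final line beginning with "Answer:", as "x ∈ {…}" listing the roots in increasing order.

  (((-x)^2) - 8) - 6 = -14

Step 1. [(((-x)^2) - 8) - 6 = -14] 6 comes off first (add 6), so sub: ((-x)^2) - 8 = -8.
Step 2. [((-x)^2) - 8 = -8] -8 is outermost — add 8 both sides ⇒ sub: (-x)^2 = 0.
Step 3. [(-x)^2 = 0] LHS squared, RHS 0 ≥ 0: apply √ (±). So sqrt: -x = 0.
Step 4. [-x = 0] leading − — multiply by −1 ⇒ neg: x = 0.

Answer: x ∈ {0}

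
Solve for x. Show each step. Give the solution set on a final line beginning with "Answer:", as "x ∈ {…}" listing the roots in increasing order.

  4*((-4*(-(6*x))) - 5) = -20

Step 1. [4*((-4*(-(6*x))) - 5) = -20] 4 out front; divide by 4. So div: (-4*(-(6*x))) - 5 = -5.
Step 2. [(-4*(-(6*x))) - 5 = -5] peel the -5: add 5 from each side ⇒ sub: -4*(-(6*x)) = 0.
Step 3. [-4*(-(6*x)) = 0] leading coefficient -4: divide by -4, so div: -(6*x) = 0.
Step 4. [-(6*x) = 0] flip signs both sides. So neg: 6*x = 0.
Step 5. [6*x = 0] divide by the outer 6. So div: x = 0.

Answer: x ∈ {0}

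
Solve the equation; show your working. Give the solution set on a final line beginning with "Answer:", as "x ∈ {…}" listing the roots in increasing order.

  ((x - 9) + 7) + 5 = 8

Step 1. [((x - 9) + 7) + 5 = 8] the outer +5 inverts by subtracting 5, so sub: (x - 9) + 7 = 3.
Step 2. [(x - 9) + 7 = 3] 7 comes off first (subtract 7), so sub: x - 9 = -4.
Step 3. [x - 9 = -4] 9 comes off first (add 9), so sub: x = 5.

Answer: x ∈ {5}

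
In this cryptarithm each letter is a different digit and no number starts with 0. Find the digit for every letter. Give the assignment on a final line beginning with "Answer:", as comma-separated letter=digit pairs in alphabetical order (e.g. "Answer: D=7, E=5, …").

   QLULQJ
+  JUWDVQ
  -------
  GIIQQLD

Step 1. [col 1: J + Q ≡ D (mod 10)] column 1 (J + Q ≡ D (mod 10), carry-in 0) doesn't pin J yet; pick J=5 and continue. So J=5.
Step 2. [col 1: J + Q ≡ D (mod 10)] column 1 (J + Q ≡ D (mod 10), carry-in 0) doesn't pin D yet; pick D=2 and continue, so D=2.
Step 3. [G] adding two 6-digit numbers gives at most 6+1 digits, and here it does — G is that final carry and must be 1. So G=1.
Step 4. [col 1: J + Q ≡ D (mod 10)] column 1 reads J+Q+carry(0)=D with J=5, D=2; with digits 1,2,5 already taken and all letters distinct, the only value for Q is 7. So Q=7.
Step 5. [col 2: Q + V ≡ L (mod 10)] column 2 (Q + V ≡ L (mod 10), carry-in 1) doesn't pin L yet; pick L=4 and continue ⇒ L=4.
Step 6. [col 2: Q + V ≡ L (mod 10)] in column 2 we have Q+V≡L with carry-in 1; given Q=7, L=4 and digits 1,2,4,5,7 already taken and all letters distinct, that pins V to 6 ⇒ V=6.
Step 7. [col 4: U + W ≡ Q (mod 10)] several values work for W in column 4 (U + W ≡ Q (mod 10), carry-in 0); try W=9 ⇒ W=9.
Step 8. [col 4: U + W ≡ Q (mod 10)] column 4 reads U+W+carry(0)=Q with W=9, Q=7; with digits 1,2,4,5,6,7,9 already taken and all letters distinct, the only value for U is 8. So U=8.
Step 9. [col 5: L + U ≡ I (mod 10)] in column 5 we have L+U≡I with carry-in 1; given L=4, U=8 and digits 1,2,4,5,6,7,8,9 already taken and all letters distinct, that pins I to 3. So I=3.

Answer: D=2, G=1, I=3, J=5, L=4, Q=7, U=8, V=6, W=9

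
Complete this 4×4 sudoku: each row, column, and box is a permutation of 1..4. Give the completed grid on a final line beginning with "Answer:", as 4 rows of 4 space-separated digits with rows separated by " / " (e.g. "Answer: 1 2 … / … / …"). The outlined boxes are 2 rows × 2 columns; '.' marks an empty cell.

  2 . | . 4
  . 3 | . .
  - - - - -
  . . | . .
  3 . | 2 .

Step 1. [r4c4∈{1}] r4c4 has the single candidate 1 ⇒ r4c4=1.
Step 2. [r1c2∈{1}] r1c2's peers cover all but 1, so r1c2=1.
Step 3. [r3c3∈{3,4}] col 3 places 4 nowhere but r3c3. So r3c3=4.
Step 4. [r3c1∈{1}] r3c1 is down to just 1, so r3c1=1.
Step 5. [r3c4∈{3}] r3c4 has the single candidate 3, so r3c4=3.
Step 6. [r2c3∈{1}] r2c3 is down to just 1 ⇒ r2c3=1.
Step 7. [r2c1∈{4}] r2c1's peers cover all but 4. So r2c1=4.
Step 8. [r4c2∈{4}] r4c2 has the single candidate 4. So r4c2=4.
Step 9. [r1c3∈{3}] r1c3 has the single candidate 3. So r1c3=3.
Step 10. [r3c2∈{2}] nothing but 2 survives at r3c2, so r3c2=2.
Step 11. [r2c4∈{2}] r2c4's peers cover all but 2 ⇒ r2c4=2.

Answer: 2 1 3 4 / 4 3 1 2 / 1 2 4 3 / 3 4 2 1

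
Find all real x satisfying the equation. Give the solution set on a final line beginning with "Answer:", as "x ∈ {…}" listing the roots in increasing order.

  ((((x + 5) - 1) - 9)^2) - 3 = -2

Step 1. [((((x + 5) - 1) - 9)^2) - 3 = -2] add 3: x sits inside (… - 3) ⇒ sub: (((x + 5) - 1) - 9)^2 = 1.
Step 2. [(((x + 5) - 1) - 9)^2 = 1] LHS squared, RHS 1 ≥ 0: apply √ (±). So sqrt: ((x + 5) - 1) - 9 = 1 or -1.
Step 3. [((x + 5) - 1) - 9 = 1 or -1] add 9: x sits inside (… - 9). So sub: (x + 5) - 1 = 10 or 8.
Step 4. [(x + 5) - 1 = 10 or 8] peel the -1: add 1 from each side. So sub: x + 5 = 11 or 9.
Step 5. [x + 5 = 11 or 9] +5 is outermost — subtract 5 both sides, so sub: x = 6 or 4.

Answer: x ∈ {4, 6}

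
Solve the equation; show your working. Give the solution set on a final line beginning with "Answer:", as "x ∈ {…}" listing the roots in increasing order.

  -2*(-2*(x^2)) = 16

Step 1. [-2*(-2*(x^2)) = 16] leading coefficient -2: divide by -2. So div: -2*(x^2) = -8.
Step 2. [-2*(x^2) = -8] -2·(inner) — divide through by -2, so div: x^2 = 4.
Step 3. [x^2 = 4] √ both sides: 4 ≥ 0 gives two branches. So sqrt: x = 2 or -2.

Answer: x ∈ {-2, 2}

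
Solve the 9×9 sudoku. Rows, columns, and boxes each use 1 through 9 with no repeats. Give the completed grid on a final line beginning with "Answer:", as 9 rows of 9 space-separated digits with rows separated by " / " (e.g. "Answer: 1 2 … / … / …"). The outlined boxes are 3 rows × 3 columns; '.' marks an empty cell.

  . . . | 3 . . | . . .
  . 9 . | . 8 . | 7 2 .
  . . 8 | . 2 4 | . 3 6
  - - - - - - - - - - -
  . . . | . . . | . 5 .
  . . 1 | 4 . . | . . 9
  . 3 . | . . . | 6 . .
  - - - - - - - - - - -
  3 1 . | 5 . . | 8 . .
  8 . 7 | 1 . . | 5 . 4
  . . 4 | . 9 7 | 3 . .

Step 1. [r2c1∈{1,4,5,6}] row 2 places 4 nowhere but r2c1, so r2c1=4.
Step 2. [r2c4∈{6}] only 6 remains possible at r2c4 ⇒ r2c4=6.
Step 3. [r5c7∈{2}] r5c7's peers cover all but 2. So r5c7=2.
Step 4. [r4c9∈{1,3,7,8}] r4c9 is the only open cell in col 9 admitting 3 ⇒ r4c9=3.
Step 5. [r4c2∈{2,4,6,7,8}] in col 2, 4 fits only at r4c2. So r4c2=4.
Step 6. [r4c7∈{1}] r4c7's peers cover all but 1. So r4c7=1.
Step 7. [r5c2∈{5,6,7,8}] in col 2, 8 fits only at r5c2 ⇒ r5c2=8.
Step 8. [r5c8∈{7}] r5c8 has the single candidate 7, so r5c8=7.
Step 9. [r7c3∈{2,6,9}] 9 has one home in box 7: r7c3, so r7c3=9.
Step 10. [r6c9∈{8}] r6c9's peers cover all but 8. So r6c9=8.
Step 11. [r4c6∈{2,6,8,9}] in col 6, 8 fits only at r4c6. So r4c6=8.
Step 12. [r7c8∈{6}] r7c8 is down to just 6. So r7c8=6.
Step 13. [r7c6∈{2}] r7c6 is down to just 2, so r7c6=2.
Step 14. [r8c2∈{2,6}] r8c2 is the only open cell in row 8 admitting 2, so r8c2=2.
Step 15. [r1c8∈{1,4,8,9}] 8 has one home in row 1: r1c8, so r1c8=8.
Step 16. [r3c1∈{1,5,7}] across row 3, 1 lands solely at r3c1, so r3c1=1.
Step 17. [r3c2∈{5,7}] across row 3, 5 lands solely at r3c2, so r3c2=5.
Step 18. [r6c3∈{2,5}] 5 has one home in col 3: r6c3. So r6c3=5.
Step 19. [r5c1∈{6}] r5c1 has the single candidate 6. So r5c1=6.
Step 20. [r4c3∈{2}] only 2 remains possible at r4c3. So r4c3=2.
Step 21. [r3c4∈{7,9}] r3c4 is the only open cell in row 3 admitting 7. So r3c4=7.
Step 22. [r1c6∈{1,5,9}] across box 2, 9 lands solely at r1c6 ⇒ r1c6=9.
Step 23. [r4c4∈{9}] r4c4 has the single candidate 9 ⇒ r4c4=9.
Step 24. [r4c1∈{7}] nothing but 7 survives at r4c1, so r4c1=7.
Step 25. [r6c6∈{1}] only 1 remains possible at r6c6 ⇒ r6c6=1.
Step 26. [r2c9∈{1,5}] across row 2, 1 lands solely at r2c9. So r2c9=1.
Step 27. [r2c6∈{5}] only 5 remains possible at r2c6 ⇒ r2c6=5.
Step 28. [r8c6∈{3,6}] across col 6, 6 lands solely at r8c6, so r8c6=6.
Step 29. [r1c3∈{6}] only 6 remains possible at r1c3 ⇒ r1c3=6.
Step 30. [r5c5∈{3,5}] row 5 places 5 nowhere but r5c5. So r5c5=5.
Step 31. [r7c5∈{4}] only 4 remains possible at r7c5 ⇒ r7c5=4.
Step 32. [r4c5∈{6}] r4c5 is down to just 6. So r4c5=6.
Step 33. [r9c2∈{6}] nothing but 6 survives at r9c2 ⇒ r9c2=6.
Step 34. [r5c6∈{3}] r5c6 is down to just 3, so r5c6=3.
Step 35. [r9c9∈{2}] r9c9 is down to just 2, so r9c9=2.
Step 36. [r3c7∈{9}] r3c7's peers cover all but 9 ⇒ r3c7=9.
Step 37. [r1c7∈{4}] nothing but 4 survives at r1c7 ⇒ r1c7=4.
Step 38. [r1c9∈{5}] r1c9 has the single candidate 5. So r1c9=5.
Step 39. [r9c8∈{1}] r9c8 has the single candidate 1. So r9c8=1.
Step 40. [r6c1∈{9}] r6c1's peers cover all but 9, so r6c1=9.
Step 41. [r6c5∈{7}] r6c5 has the single candidate 7. So r6c5=7.
Step 42. [r1c1∈{2}] r1c1 is down to just 2. So r1c1=2.
Step 43. [r8c5∈{3}] r8c5's peers cover all but 3 ⇒ r8c5=3.
Step 44. [r9c4∈{8}] nothing but 8 survives at r9c4, so r9c4=8.
Step 45. [r7c9∈{7}] r7c9's peers cover all but 7. So r7c9=7.
Step 46. [r6c8∈{4}] nothing but 4 survives at r6c8, so r6c8=4.
Step 47. [r9c1∈{5}] only 5 remains possible at r9c1 ⇒ r9c1=5.
Step 48. [r1c5∈{1}] r1c5's peers cover all but 1 ⇒ r1c5=1.
Step 49. [r6c4∈{2}] r6c4 is down to just 2. So r6c4=2.
Step 50. [r1c2∈{7}] r1c2's peers cover all but 7, so r1c2=7.
Step 51. [r8c8∈{9}] only 9 remains possible at r8c8, so r8c8=9.
Step 52. [r2c3∈{3}] r2c3 is down to just 3 ⇒ r2c3=3.

Answer: 2 7 6 3 1 9 4 8 5 / 4 9 3 6 8 5 7 2 1 / 1 5 8 7 2 4 9 3 6 / 7 4 2 9 6 8 1 5 3 / 6 8 1 4 5 3 2 7 9 / 9 3 5 2 7 1 6 4 8 / 3 1 9 5 4 2 8 6 7 / 8 2 7 1 3 6 5 9 4 / 5 6 4 8 9 7 3 1 2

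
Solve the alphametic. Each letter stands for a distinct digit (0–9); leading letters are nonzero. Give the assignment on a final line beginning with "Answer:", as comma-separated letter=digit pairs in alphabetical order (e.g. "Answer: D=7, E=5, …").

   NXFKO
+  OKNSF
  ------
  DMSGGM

Step 1. [col 1: O + F ≡ M (mod 10)] column 1 (O + F ≡ M (mod 10), carry-in 0) doesn't pin F yet; pick F=9 and continue, so F=9.
Step 2. [D] the sum has 6 digits but both addends have 5; that extra leading digit D is the final carry, namely 1 ⇒ D=1.
Step 3. [col 1: O + F ≡ M (mod 10)] no forcing yet in column 1 (carry-in 0); O=5 is free and consistent — try it, so O=5.
Step 4. [col 1: O + F ≡ M (mod 10)] in column 1 we have O+F≡M with carry-in 0; given O=5, F=9 and digits 1,5,9 already taken and all letters distinct, that pins M to 4, so M=4.
Step 5. [col 2: K + S ≡ G (mod 10)] several values work for G in column 2 (K + S ≡ G (mod 10), carry-in 1); try G=7, so G=7.
Step 6. [col 2: K + S ≡ G (mod 10)] S=0 is one option consistent with column 2 (K + S ≡ G (mod 10), carry-in 1) — take it ⇒ S=0.
Step 7. [col 2: K + S ≡ G (mod 10)] in column 2 we have K+S≡G with carry-in 1; given S=0, G=7 and digits 0,1,4,5,7,9 already taken and all letters distinct, that pins K to 6 ⇒ K=6.
Step 8. [col 3: F + N ≡ G (mod 10)] column 3 reads F+N+carry(0)=G with F=9, G=7; with digits 0,1,4,5,6,7,9 already taken and all letters distinct, the only value for N is 8. So N=8.
Step 9. [col 4: X + K ≡ S (mod 10)] from column 4 (K=6, S=0, carry-in 1, digits 0,1,4,5,6,7,8,9 already taken and all letters distinct): X must equal 3, so X=3.

Answer: D=1, F=9, G=7, K=6, M=4, N=8, O=5, S=0, X=3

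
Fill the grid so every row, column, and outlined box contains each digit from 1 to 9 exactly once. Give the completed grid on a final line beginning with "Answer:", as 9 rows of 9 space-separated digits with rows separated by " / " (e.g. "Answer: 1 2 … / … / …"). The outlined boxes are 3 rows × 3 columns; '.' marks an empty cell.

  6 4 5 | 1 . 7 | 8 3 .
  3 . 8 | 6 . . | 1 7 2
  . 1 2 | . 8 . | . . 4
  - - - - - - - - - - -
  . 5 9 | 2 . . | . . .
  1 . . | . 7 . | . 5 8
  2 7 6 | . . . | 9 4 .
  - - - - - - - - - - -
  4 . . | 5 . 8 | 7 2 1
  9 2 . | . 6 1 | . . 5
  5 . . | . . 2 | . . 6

Step 1. [r7c3∈{3}] r7c3's peers cover all but 3 ⇒ r7c3=3.
Step 2. [r6c9∈{3}] r6c9 has the single candidate 3. So r6c9=3.
Step 3. [r9c8∈{8,9}] across box 9, 9 lands solely at r9c8 ⇒ r9c8=9.
Step 4. [r4c7∈{6}] only 6 remains possible at r4c7, so r4c7=6.
Step 5. [r5c6∈{3,4,6,9}] 6 has one home in row 5: r5c6 ⇒ r5c6=6.
Step 6. [r6c6∈{5}] nothing but 5 survives at r6c6, so r6c6=5.
Step 7. [r5c4∈{3,4,9}] across row 5, 9 lands solely at r5c4. So r5c4=9.
Step 8. [r3c6∈{3,9}] across row 3, 9 lands solely at r3c6. So r3c6=9.
Step 9. [r2c6∈{4}] nothing but 4 survives at r2c6, so r2c6=4.
Step 10. [r4c5∈{1,3,4}] r4c5 is the only open cell in row 4 admitting 4 ⇒ r4c5=4.
Step 11. [r9c5∈{3}] r9c5 is down to just 3. So r9c5=3.
Step 12. [r9c7∈{4}] r9c7's peers cover all but 4 ⇒ r9c7=4.
Step 13. [r8c3∈{7}] r8c3 has the single candidate 7, so r8c3=7.
Step 14. [r3c7∈{5}] only 5 remains possible at r3c7 ⇒ r3c7=5.
Step 15. [r2c5∈{5}] r2c5's peers cover all but 5. So r2c5=5.
Step 16. [r6c4∈{8}] nothing but 8 survives at r6c4. So r6c4=8.
Step 17. [r9c2∈{8}] r9c2's peers cover all but 8. So r9c2=8.
Step 18. [r4c9∈{7}] nothing but 7 survives at r4c9 ⇒ r4c9=7.
Step 19. [r1c5∈{2}] nothing but 2 survives at r1c5, so r1c5=2.
Step 20. [r4c6∈{3}] r4c6's peers cover all but 3. So r4c6=3.
Step 21. [r5c3∈{4}] r5c3's peers cover all but 4 ⇒ r5c3=4.
Step 22. [r5c7∈{2}] r5c7 is down to just 2 ⇒ r5c7=2.
Step 23. [r4c1∈{8}] r4c1 is down to just 8. So r4c1=8.
Step 24. [r3c8∈{6}] r3c8 is down to just 6 ⇒ r3c8=6.
Step 25. [r9c4∈{7}] nothing but 7 survives at r9c4, so r9c4=7.
Step 26. [r6c5∈{1}] r6c5's peers cover all but 1. So r6c5=1.
Step 27. [r1c9∈{9}] nothing but 9 survives at r1c9, so r1c9=9.
Step 28. [r8c8∈{8}] r8c8's peers cover all but 8, so r8c8=8.
Step 29. [r3c4∈{3}] r3c4's peers cover all but 3, so r3c4=3.
Step 30. [r7c5∈{9}] r7c5's peers cover all but 9. So r7c5=9.
Step 31. [r7c2∈{6}] r7c2 is down to just 6, so r7c2=6.
Step 32. [r9c3∈{1}] only 1 remains possible at r9c3, so r9c3=1.
Step 33. [r3c1∈{7}] only 7 remains possible at r3c1 ⇒ r3c1=7.
Step 34. [r8c4∈{4}] only 4 remains possible at r8c4. So r8c4=4.
Step 35. [r4c8∈{1}] nothing but 1 survives at r4c8 ⇒ r4c8=1.
Step 36. [r2c2∈{9}] nothing but 9 survives at r2c2 ⇒ r2c2=9.
Step 37. [r8c7∈{3}] r8c7 has the single candidate 3, so r8c7=3.
Step 38. [r5c2∈{3}] r5c2 is down to just 3. So r5c2=3.

Answer: 6 4 5 1 2 7 8 3 9 / 3 9 8 6 5 4 1 7 2 / 7 1 2 3 8 9 5 6 4 / 8 5 9 2 4 3 6 1 7 / 1 3 4 9 7 6 2 5 8 / 2 7 6 8 1 5 9 4 3 / 4 6 3 5 9 8 7 2 1 / 9 2 7 4 6 1 3 8 5 / 5 8 1 7 3 2 4 9 6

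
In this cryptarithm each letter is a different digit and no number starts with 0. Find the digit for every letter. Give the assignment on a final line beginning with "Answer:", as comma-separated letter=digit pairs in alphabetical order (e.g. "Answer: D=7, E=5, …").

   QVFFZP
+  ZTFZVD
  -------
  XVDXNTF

Step 1. [col 1: P + D ≡ F (mod 10)] column 1 (P + D ≡ F (mod 10), carry-in 0) doesn't pin F yet; pick F=5 and continue ⇒ F=5.
Step 2. [X] the sum has 7 digits but both addends have 6; that extra leading digit X is the final carry, namely 1, so X=1.
Step 3. [col 1: P + D ≡ F (mod 10)] no forcing yet in column 1 (carry-in 0); P=6 is free and consistent — try it ⇒ P=6.
Step 4. [col 1: P + D ≡ F (mod 10)] column 1 reads P+D+carry(0)=F with P=6, F=5; with digits 1,5,6 already taken and all letters distinct, the only value for D is 9. So D=9.
Step 5. [col 2: Z + V ≡ T (mod 10)] no forcing yet in column 2 (carry-in 1); Z=7 is free and consistent — try it. So Z=7.
Step 6. [col 2: Z + V ≡ T (mod 10)] column 2 (Z + V ≡ T (mod 10), carry-in 1) doesn't pin T yet; pick T=8 and continue ⇒ T=8.
Step 7. [col 2: Z + V ≡ T (mod 10)] column 2: given Z=7, T=8, carry-in 1, and digits 1,5,6,7,8,9 already taken and all letters distinct, Z+V≡T (mod 10) forces V=0 ⇒ V=0.
Step 8. [col 3: F + Z ≡ N (mod 10)] column 3 reads F+Z+carry(0)=N with F=5, Z=7; with digits 0,1,5,6,7,8,9 already taken and all letters distinct, the only value for N is 2 ⇒ N=2.
Step 9. [col 6: Q + Z ≡ V (mod 10)] column 6: given Z=7, V=0, carry-in 0, and digits 0,1,2,5,6,7,8,9 already taken and all letters distinct, Q+Z≡V (mod 10) forces Q=3. So Q=3.

Answer: D=9, F=5, N=2, P=6, Q=3, T=8, V=0, X=1, Z=7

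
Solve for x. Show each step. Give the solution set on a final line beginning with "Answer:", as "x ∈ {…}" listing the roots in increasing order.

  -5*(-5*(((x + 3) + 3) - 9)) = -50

Step 1. [-5*(-5*(((x + 3) + 3) - 9)) = -50] divide by the outer -5 ⇒ div: -5*(((x + 3) + 3) - 9) = 10.
Step 2. [-5*(((x + 3) + 3) - 9) = 10] divide by the outer -5 ⇒ div: ((x + 3) + 3) - 9 = -2.
Step 3. [((x + 3) + 3) - 9 = -2] the outer -9 inverts by adding 9 ⇒ sub: (x + 3) + 3 = 7.
Step 4. [(x + 3) + 3 = 7] the outer +3 inverts by subtracting 3 ⇒ sub: x + 3 = 4.
Step 5. [x + 3 = 4] 3 comes off first (subtract 3). So sub: x = 1.

Answer: x ∈ {1}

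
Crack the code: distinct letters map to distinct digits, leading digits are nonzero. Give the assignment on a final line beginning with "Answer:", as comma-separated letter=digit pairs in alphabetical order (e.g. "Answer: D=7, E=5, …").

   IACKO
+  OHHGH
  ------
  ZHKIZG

Step 1. [col 1: O + H ≡ G (mod 10)] O=9 is one option consistent with column 1 (O + H ≡ G (mod 10), carry-in 0) — take it, so O=9.
Step 2. [col 1: O + H ≡ G (mod 10)] no forcing yet in column 1 (carry-in 0); H=3 is free and consistent — try it ⇒ H=3.
Step 3. [Z] adding two 5-digit numbers gives at most 5+1 digits, and here it does — Z is that final carry and must be 1 ⇒ Z=1.
Step 4. [col 1: O + H ≡ G (mod 10)] in column 1 we have O+H≡G with carry-in 0; given O=9, H=3 and digits 1,3,9 already taken and all letters distinct, that pins G to 2 ⇒ G=2.
Step 5. [col 2: K + G ≡ Z (mod 10)] column 2: given G=2, Z=1, carry-in 1, and digits 1,2,3,9 already taken and all letters distinct, K+G≡Z (mod 10) forces K=8. So K=8.
Step 6. [col 3: C + H ≡ I (mod 10)] column 3 (C + H ≡ I (mod 10), carry-in 1) doesn't pin C yet; pick C=0 and continue, so C=0.
Step 7. [col 3: C + H ≡ I (mod 10)] in column 3 we have C+H≡I with carry-in 1; given C=0, H=3 and digits 0,1,2,3,8,9 already taken and all letters distinct, that pins I to 4. So I=4.
Step 8. [col 4: A + H ≡ K (mod 10)] in column 4 we have A+H≡K with carry-in 0; given H=3, K=8 and digits 0,1,2,3,4,8,9 already taken and all letters distinct, that pins A to 5, so A=5.

Answer: A=5, C=0, G=2, H=3, I=4, K=8, O=9, Z=1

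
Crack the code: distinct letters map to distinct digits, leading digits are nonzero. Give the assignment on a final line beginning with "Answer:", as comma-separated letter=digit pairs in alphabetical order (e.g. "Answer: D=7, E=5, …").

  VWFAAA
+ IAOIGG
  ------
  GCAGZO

Step 1. [col 1: A + G ≡ O (mod 10)] A=6 is one option consistent with column 1 (A + G ≡ O (mod 10), carry-in 0) — take it ⇒ A=6.
Step 2. [col 1: A + G ≡ O (mod 10)] no forcing yet in column 1 (carry-in 0); O=4 is free and consistent — try it ⇒ O=4.
Step 3. [col 1: A + G ≡ O (mod 10)] from column 1 (A=6, O=4, carry-in 0, digits 4,6 already taken and all letters distinct): G must equal 8, so G=8.
Step 4. [col 2: A + G ≡ Z (mod 10)] in column 2 we have A+G≡Z with carry-in 1; given A=6, G=8 and digits 4,6,8 already taken and all letters distinct, that pins Z to 5, so Z=5.
Step 5. [col 3: A + I ≡ G (mod 10)] column 3 reads A+I+carry(1)=G with A=6, G=8; with digits 4,5,6,8 already taken and all letters distinct, the only value for I is 1. So I=1.
Step 6. [col 4: F + O ≡ A (mod 10)] in column 4 we have F+O≡A with carry-in 0; given O=4, A=6 and digits 1,4,5,6,8 already taken and all letters distinct, that pins F to 2, so F=2.
Step 7. [col 5: W + A ≡ C (mod 10)] column 5 (W + A ≡ C (mod 10), carry-in 0) doesn't pin C yet; pick C=9 and continue ⇒ C=9.
Step 8. [col 5: W + A ≡ C (mod 10)] in column 5 we have W+A≡C with carry-in 0; given A=6, C=9 and digits 1,2,4,5,6,8,9 already taken and all letters distinct, that pins W to 3, so W=3.
Step 9. [col 6: V + I ≡ G (mod 10)] column 6: given I=1, G=8, carry-in 0, and digits 1,2,3,4,5,6,8,9 already taken and all letters distinct, V+I≡G (mod 10) forces V=7, so V=7.

Answer: A=6, C=9, F=2, G=8, I=1, O=4, V=7, W=3, Z=5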